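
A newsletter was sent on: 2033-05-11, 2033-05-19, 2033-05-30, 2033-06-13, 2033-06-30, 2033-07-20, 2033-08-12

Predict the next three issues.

2033-09-07, 2033-10-06, 2033-11-07

The spacing grows by 3 each time: 8, 11, 14, 17, 20, 23 days.
Next gap: 26 days. 2033-08-12 + 26 days = 2033-09-07.
Next gap: 29 days. 2033-09-07 + 29 days = 2033-10-06.
Next gap: 32 days. 2033-10-06 + 32 days = 2033-11-07.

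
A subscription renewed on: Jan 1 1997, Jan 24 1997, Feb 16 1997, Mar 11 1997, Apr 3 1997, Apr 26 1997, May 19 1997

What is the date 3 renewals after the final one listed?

Gaps between consecutive events: 23, 23, 23, 23, 23, 23 days — a constant 23-day interval.
May 19 1997 + 23 days = Jun 11 1997.
Jun 11 1997 + 23 days = Jul 4 1997.
Jul 4 1997 + 23 days = Jul 27 1997.

Jul 27 1997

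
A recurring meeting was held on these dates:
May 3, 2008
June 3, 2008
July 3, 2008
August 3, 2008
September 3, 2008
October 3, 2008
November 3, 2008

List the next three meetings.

Each date is the 3rd; the gaps (31, 30, 31, 31, 30, 31) track the month lengths.
The rule is the 3rd of each month.
Next: December 2008 → December 3, 2008.
Next: January 2009 → January 3, 2009.
February 2009: February 3, 2009.

December 3, 2008; January 3, 2009; February 3, 2009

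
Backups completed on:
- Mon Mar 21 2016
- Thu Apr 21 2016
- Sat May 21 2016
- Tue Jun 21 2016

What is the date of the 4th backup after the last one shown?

The day-of-month is always 21 (31, 30, 31 days between events).
So this recurs on the 21st of each month.
Next: July 2016 → Thu Jul 21 2016.
August 2016: Sun Aug 21 2016.
September 2016: Wed Sep 21 2016.
October 2016: Fri Oct 21 2016.

Fri Oct 21 2016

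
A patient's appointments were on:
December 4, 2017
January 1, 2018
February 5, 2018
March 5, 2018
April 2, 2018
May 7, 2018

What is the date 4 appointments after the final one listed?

September 3, 2018

Gaps: 28, 35, 28, 28, 35 days — a mix of 28 and 35. Every date is a Monday.
Each is the 1st Monday of its month.
June 2018 — 1st Monday is June 4, 2018.
July 2018 — 1st Monday is July 2, 2018.
August 2018 — 1st Monday is August 6, 2018.
1st Monday of September 2018: September 3, 2018.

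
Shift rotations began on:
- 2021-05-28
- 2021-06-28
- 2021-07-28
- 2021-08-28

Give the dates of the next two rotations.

Each date is the 28th; the gaps (31, 30, 31) track the month lengths.
The rule is the 28th of each month.
September 2021: 2021-09-28.
October 2021: 2021-10-28.

2021-09-28, 2021-10-28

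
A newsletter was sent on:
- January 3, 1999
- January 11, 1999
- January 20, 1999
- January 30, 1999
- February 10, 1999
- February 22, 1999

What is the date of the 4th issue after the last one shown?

The spacing grows by 1 each time: 8, 9, 10, 11, 12 days.
Next gap: 13 days. February 22, 1999 + 13 days = March 7, 1999.
Next gap: 14 days. March 7, 1999 + 14 days = March 21, 1999.
Next gap: 15 days. March 21, 1999 + 15 days = April 5, 1999.
Next gap: 16 days. April 5, 1999 + 16 days = April 21, 1999.

April 21, 1999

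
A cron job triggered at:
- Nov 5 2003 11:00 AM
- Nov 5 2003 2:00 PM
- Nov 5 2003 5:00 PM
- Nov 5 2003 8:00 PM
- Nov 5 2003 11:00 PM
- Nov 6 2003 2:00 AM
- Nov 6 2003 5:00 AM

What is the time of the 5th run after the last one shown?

Spacing: 3, 3, 3, 3, 3, 3 h — constant 3 h.
Nov 6 2003 5:00 AM + 3 h = Nov 6 2003 8:00 AM.
Nov 6 2003 8:00 AM + 3 h = Nov 6 2003 11:00 AM.
Nov 6 2003 11:00 AM + 3 h = Nov 6 2003 2:00 PM.
Nov 6 2003 2:00 PM + 3 h = Nov 6 2003 5:00 PM.
Nov 6 2003 5:00 PM + 3 h = Nov 6 2003 8:00 PM.

Nov 6 2003 8:00 PM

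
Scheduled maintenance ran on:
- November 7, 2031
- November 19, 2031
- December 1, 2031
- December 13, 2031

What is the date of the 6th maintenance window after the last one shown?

The spacing is 12, 12, 12 days — always 12 days.
December 13, 2031 + 12 days = December 25, 2031.
December 25, 2031 + 12 days = January 6, 2032.
January 6, 2032 + 12 days = January 18, 2032.
January 18, 2032 + 12 days = January 30, 2032.
January 30, 2032 + 12 days = February 11, 2032.
February 11, 2032 + 12 days = February 23, 2032.

February 23, 2032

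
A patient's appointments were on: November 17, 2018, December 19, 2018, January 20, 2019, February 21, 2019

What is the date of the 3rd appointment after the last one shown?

May 28, 2019

Gaps between consecutive events: 32, 32, 32 days — a constant 32-day interval.
February 21, 2019 + 32 days = March 25, 2019.
March 25, 2019 + 32 days = April 26, 2019.
April 26, 2019 + 32 days = May 28, 2019.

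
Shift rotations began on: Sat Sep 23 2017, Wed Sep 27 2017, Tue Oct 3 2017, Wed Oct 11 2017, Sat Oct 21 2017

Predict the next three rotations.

The spacing grows by 2 each time: 4, 6, 8, 10 days.
Next gap: 12 days. Sat Oct 21 2017 + 12 days = Thu Nov 2 2017.
Next gap: 14 days. Thu Nov 2 2017 + 14 days = Thu Nov 16 2017.
Next gap: 16 days. Thu Nov 16 2017 + 16 days = Sat Dec 2 2017.

Thu Nov 2 2017, Thu Nov 16 2017, Sat Dec 2 2017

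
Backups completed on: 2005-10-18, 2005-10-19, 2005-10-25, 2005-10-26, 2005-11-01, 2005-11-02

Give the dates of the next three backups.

Every event lands on a Tuesday or Wednesday (gaps cycle 1, 6, 1, 6, 1).
So the schedule is: every Tuesday and Wednesday.
Next Tuesday: 2005-11-08.
The following Wednesday is 2005-11-09.
Next Tuesday: 2005-11-15.

2005-11-08, 2005-11-09, 2005-11-15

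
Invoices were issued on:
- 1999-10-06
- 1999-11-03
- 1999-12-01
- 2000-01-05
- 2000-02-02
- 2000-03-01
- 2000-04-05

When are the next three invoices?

These are Wednesdays at 28- or 35-day spacing (28, 28, 35, 28, 28, 35).
The pattern: 1st Wednesday of the month.
1st Wednesday of May 2000: 2000-05-03.
1st Wednesday of June 2000: 2000-06-07.
July 2000 — 1st Wednesday is 2000-07-05.

2000-05-03, 2000-06-07, 2000-07-05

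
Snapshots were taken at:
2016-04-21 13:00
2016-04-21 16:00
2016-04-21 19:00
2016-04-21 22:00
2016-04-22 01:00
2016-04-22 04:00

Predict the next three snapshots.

2016-04-22 07:00, 2016-04-22 10:00, 2016-04-22 13:00

The interval is a steady 3 hours (3, 3, 3, 3, 3).
2016-04-22 04:00 + 3 h = 2016-04-22 07:00.
2016-04-22 07:00 + 3 h = 2016-04-22 10:00.
2016-04-22 10:00 + 3 h = 2016-04-22 13:00.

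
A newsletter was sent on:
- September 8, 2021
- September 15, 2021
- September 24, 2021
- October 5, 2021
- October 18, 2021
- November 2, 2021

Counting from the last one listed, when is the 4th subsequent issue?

Gaps: 7, 9, 11, 13, 15 days — each gap is 2 larger than the previous one.
Next gap: 17 days. November 2, 2021 + 17 days = November 19, 2021.
Next gap: 19 days. November 19, 2021 + 19 days = December 8, 2021.
Next gap: 21 days. December 8, 2021 + 21 days = December 29, 2021.
Next gap: 23 days. December 29, 2021 + 23 days = January 21, 2022.

January 21, 2022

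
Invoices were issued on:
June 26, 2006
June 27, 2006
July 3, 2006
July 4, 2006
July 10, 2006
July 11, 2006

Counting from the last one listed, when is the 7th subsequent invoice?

Gaps: 1, 6, 1, 6, 1 days — not constant, but cyclic with period 2.
The events fall on every Monday and Tuesday.
The following Monday is July 17, 2006.
Next Tuesday: July 18, 2006.
Next Monday: July 24, 2006.
The following Tuesday is July 25, 2006.
The following Monday is July 31, 2006.
The following Tuesday is August 1, 2006.
The following Monday is August 7, 2006.

August 7, 2006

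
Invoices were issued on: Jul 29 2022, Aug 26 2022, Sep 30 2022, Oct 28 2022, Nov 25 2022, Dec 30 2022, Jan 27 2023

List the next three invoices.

Feb 24 2023, Mar 31 2023, Apr 28 2023

These are Fridays with 28, 35, 28, 28, 35, 28-day gaps.
Each is the final Friday of its month — Jul 29 2022 is past the 28th, so '4th Friday' doesn't fit.
February 2023 ends with Friday Feb 24 2023.
March 2023 ends with Friday Mar 31 2023.
April 2023 ends with Friday Apr 28 2023.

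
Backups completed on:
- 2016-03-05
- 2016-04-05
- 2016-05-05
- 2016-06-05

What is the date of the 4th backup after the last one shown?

Gaps: 31, 30, 31 days — not constant. Every event is on the 5th of the month.
Pattern: the 5th of each month.
Next: July 2016 → 2016-07-05.
Next: August 2016 → 2016-08-05.
Next: September 2016 → 2016-09-05.
October 2016: 2016-10-05.

2016-10-05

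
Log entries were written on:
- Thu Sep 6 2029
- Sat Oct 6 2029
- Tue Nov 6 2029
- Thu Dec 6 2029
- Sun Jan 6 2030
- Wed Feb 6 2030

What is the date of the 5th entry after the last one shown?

Gaps: 30, 31, 30, 31, 31 days — not constant. Every event is on the 6th of the month.
Pattern: the 6th of each month.
March 2030: Wed Mar 6 2030.
Next: April 2030 → Sat Apr 6 2030.
May 2030: Mon May 6 2030.
Next: June 2030 → Thu Jun 6 2030.
July 2030: Sat Jul 6 2030.

Sat Jul 6 2030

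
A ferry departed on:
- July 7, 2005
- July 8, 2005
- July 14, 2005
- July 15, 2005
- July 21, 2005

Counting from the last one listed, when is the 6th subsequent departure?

August 11, 2005

The gap pattern 1, 6, 1, 6 repeats every 2 events.
These are the Thursdays and Fridays of each week.
The following Friday is July 22, 2005.
The following Thursday is July 28, 2005.
The following Friday is July 29, 2005.
The following Thursday is August 4, 2005.
Next Friday: August 5, 2005.
Next Thursday: August 11, 2005.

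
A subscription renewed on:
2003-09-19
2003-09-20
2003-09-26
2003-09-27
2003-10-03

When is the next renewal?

Every event lands on a Friday or Saturday (gaps cycle 1, 6, 1, 6).
So the schedule is: every Friday and Saturday.
The following Saturday is 2003-10-04.

2003-10-04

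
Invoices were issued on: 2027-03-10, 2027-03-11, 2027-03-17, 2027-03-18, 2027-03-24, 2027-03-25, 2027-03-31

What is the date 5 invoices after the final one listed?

Every event lands on a Wednesday or Thursday (gaps cycle 1, 6, 1, 6, 1, 6).
So the schedule is: every Wednesday and Thursday.
The following Thursday is 2027-04-01.
Next Wednesday: 2027-04-07.
Next Thursday: 2027-04-08.
The following Wednesday is 2027-04-14.
Next Thursday: 2027-04-15.

2027-04-15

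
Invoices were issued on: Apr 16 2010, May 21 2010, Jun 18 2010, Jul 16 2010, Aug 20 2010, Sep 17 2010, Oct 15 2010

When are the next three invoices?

All dates are Fridays, 35, 28, 28, 35, 28, 28 days apart.
Specifically, the 3rd Friday of each month.
November 2010 — 3rd Friday is Nov 19 2010.
December 2010 — 3rd Friday is Dec 17 2010.
3rd Friday of January 2011: Jan 21 2011.

Nov 19 2010, Dec 17 2010, Jan 21 2011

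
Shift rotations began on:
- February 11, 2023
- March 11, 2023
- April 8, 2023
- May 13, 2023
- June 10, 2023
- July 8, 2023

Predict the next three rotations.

August 12, 2023; September 9, 2023; October 14, 2023

Gaps: 28, 28, 35, 28, 28 days — a mix of 28 and 35. Every date is a Saturday.
Each is the 2nd Saturday of its month.
August 2023 — 2nd Saturday is August 12, 2023.
2nd Saturday of September 2023: September 9, 2023.
2nd Saturday of October 2023: October 14, 2023.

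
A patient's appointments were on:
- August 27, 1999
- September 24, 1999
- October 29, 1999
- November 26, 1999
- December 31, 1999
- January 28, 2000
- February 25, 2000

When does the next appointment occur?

These are Fridays with 28, 35, 28, 35, 28, 28-day gaps.
Each is the final Friday of its month — October 29, 1999 is past the 28th, so '4th Friday' doesn't fit.
Last Friday of March 2000: March 31, 2000.

March 31, 2000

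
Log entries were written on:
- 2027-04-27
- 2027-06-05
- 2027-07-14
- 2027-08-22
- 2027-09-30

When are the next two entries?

2027-11-08, 2027-12-17

Gaps between consecutive events: 39, 39, 39, 39 days — a constant 39-day interval.
2027-09-30 + 39 days = 2027-11-08.
2027-11-08 + 39 days = 2027-12-17.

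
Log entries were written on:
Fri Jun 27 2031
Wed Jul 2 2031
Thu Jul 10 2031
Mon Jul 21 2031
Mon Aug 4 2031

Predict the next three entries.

Thu Aug 21 2031, Wed Sep 10 2031, Fri Oct 3 2031

Gaps: 5, 8, 11, 14 days — each gap is 3 larger than the previous one.
Next gap: 17 days. Mon Aug 4 2031 + 17 days = Thu Aug 21 2031.
Next gap: 20 days. Thu Aug 21 2031 + 20 days = Wed Sep 10 2031.
Next gap: 23 days. Wed Sep 10 2031 + 23 days = Fri Oct 3 2031.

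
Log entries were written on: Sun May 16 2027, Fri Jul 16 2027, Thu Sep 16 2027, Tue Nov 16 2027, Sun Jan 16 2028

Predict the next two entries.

Each date is the 16th; the gaps (61, 62, 61, 61) track the month lengths.
The rule is the 16th of every 2 months.
Next: March 2028 → Thu Mar 16 2028.
May 2028: Tue May 16 2028.

Thu Mar 16 2028, Tue May 16 2028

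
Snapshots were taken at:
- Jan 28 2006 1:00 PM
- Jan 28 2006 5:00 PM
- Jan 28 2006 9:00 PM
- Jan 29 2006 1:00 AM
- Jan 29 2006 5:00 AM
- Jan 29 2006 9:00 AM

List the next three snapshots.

Jan 29 2006 1:00 PM, Jan 29 2006 5:00 PM, Jan 29 2006 9:00 PM

Gaps: 4, 4, 4, 4, 4 hours — each event is 4 hours after the previous one.
Jan 29 2006 9:00 AM + 4 h = Jan 29 2006 1:00 PM.
Jan 29 2006 1:00 PM + 4 h = Jan 29 2006 5:00 PM.
Jan 29 2006 5:00 PM + 4 h = Jan 29 2006 9:00 PM.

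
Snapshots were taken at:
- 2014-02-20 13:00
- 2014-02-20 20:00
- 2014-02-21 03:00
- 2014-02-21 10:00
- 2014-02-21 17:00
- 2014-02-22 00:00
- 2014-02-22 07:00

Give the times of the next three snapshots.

2014-02-22 14:00, 2014-02-22 21:00, 2014-02-23 04:00

Gaps: 7, 7, 7, 7, 7, 7 hours — each event is 7 hours after the previous one.
2014-02-22 07:00 + 7 h = 2014-02-22 14:00.
2014-02-22 14:00 + 7 h = 2014-02-22 21:00.
2014-02-22 21:00 + 7 h = 2014-02-23 04:00.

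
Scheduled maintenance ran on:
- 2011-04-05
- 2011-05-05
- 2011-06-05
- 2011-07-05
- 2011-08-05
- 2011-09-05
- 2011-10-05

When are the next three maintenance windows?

The day-of-month is always 5 (30, 31, 30, 31, 31, 30 days between events).
So this recurs on the 5th of each month.
Next: November 2011 → 2011-11-05.
December 2011: 2011-12-05.
Next: January 2012 → 2012-01-05.

2011-11-05, 2011-12-05, 2012-01-05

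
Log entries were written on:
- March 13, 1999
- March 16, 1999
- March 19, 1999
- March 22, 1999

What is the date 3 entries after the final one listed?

The spacing is 3, 3, 3 days — always 3 days.
March 22, 1999 + 3 days = March 25, 1999.
March 25, 1999 + 3 days = March 28, 1999.
March 28, 1999 + 3 days = March 31, 1999.

March 31, 1999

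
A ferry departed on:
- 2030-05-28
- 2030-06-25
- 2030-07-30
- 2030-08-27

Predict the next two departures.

These are Tuesdays with 28, 35, 28-day gaps.
Each is the final Tuesday of its month — 2030-07-30 is past the 28th, so '4th Tuesday' doesn't fit.
September 2030 ends with Tuesday 2030-09-24.
October 2030 ends with Tuesday 2030-10-29.

2030-09-24, 2030-10-29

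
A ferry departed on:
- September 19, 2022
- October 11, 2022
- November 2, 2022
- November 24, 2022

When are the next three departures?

Gaps between consecutive events: 22, 22, 22 days — a constant 22-day interval.
November 24, 2022 + 22 days = December 16, 2022.
December 16, 2022 + 22 days = January 7, 2023.
January 7, 2023 + 22 days = January 29, 2023.

December 16, 2022; January 7, 2023; January 29, 2023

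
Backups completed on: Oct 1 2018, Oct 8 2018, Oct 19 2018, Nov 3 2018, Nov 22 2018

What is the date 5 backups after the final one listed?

Apr 26 2019

Gaps: 7, 11, 15, 19 days — each gap is 4 larger than the previous one.
Next gap: 23 days. Nov 22 2018 + 23 days = Dec 15 2018.
Next gap: 27 days. Dec 15 2018 + 27 days = Jan 11 2019.
Next gap: 31 days. Jan 11 2019 + 31 days = Feb 11 2019.
Next gap: 35 days. Feb 11 2019 + 35 days = Mar 18 2019.
Next gap: 39 days. Mar 18 2019 + 39 days = Apr 26 2019.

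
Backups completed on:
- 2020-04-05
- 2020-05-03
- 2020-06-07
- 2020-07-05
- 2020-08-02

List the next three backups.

2020-09-06, 2020-10-04, 2020-11-01

All dates are Sundays, 28, 35, 28, 28 days apart.
Specifically, the 1st Sunday of each month.
September 2020 — 1st Sunday is 2020-09-06.
October 2020 — 1st Sunday is 2020-10-04.
November 2020 — 1st Sunday is 2020-11-01.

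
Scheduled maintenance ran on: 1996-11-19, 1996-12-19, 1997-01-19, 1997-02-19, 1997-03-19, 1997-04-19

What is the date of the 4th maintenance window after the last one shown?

1997-08-19

The day-of-month is always 19 (30, 31, 31, 28, 31 days between events).
So this recurs on the 19th of each month.
Next: May 1997 → 1997-05-19.
June 1997: 1997-06-19.
Next: July 1997 → 1997-07-19.
Next: August 1997 → 1997-08-19.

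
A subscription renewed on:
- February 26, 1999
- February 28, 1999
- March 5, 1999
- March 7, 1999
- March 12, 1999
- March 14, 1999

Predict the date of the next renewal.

The gap pattern 2, 5, 2, 5, 2 repeats every 2 events.
These are the Fridays and Sundays of each week.
Next Friday: March 19, 1999.

March 19, 1999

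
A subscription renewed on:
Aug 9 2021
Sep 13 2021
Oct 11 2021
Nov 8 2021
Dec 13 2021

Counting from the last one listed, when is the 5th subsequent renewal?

Gaps: 35, 28, 28, 35 days — a mix of 28 and 35. Every date is a Monday.
Each is the 2nd Monday of its month.
January 2022 — 2nd Monday is Jan 10 2022.
2nd Monday of February 2022: Feb 14 2022.
March 2022 — 2nd Monday is Mar 14 2022.
April 2022 — 2nd Monday is Apr 11 2022.
2nd Monday of May 2022: May 9 2022.

May 9 2022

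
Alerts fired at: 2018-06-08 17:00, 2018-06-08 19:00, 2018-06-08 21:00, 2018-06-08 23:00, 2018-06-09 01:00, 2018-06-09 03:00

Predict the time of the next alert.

2018-06-09 05:00

Gaps: 2, 2, 2, 2, 2 hours — each event is 2 hours after the previous one.
2018-06-09 03:00 + 2 h = 2018-06-09 05:00.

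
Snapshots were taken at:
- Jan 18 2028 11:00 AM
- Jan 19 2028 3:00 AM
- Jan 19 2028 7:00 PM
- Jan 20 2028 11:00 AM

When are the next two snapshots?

Jan 21 2028 3:00 AM, Jan 21 2028 7:00 PM

Gaps: 16, 16, 16 hours — each event is 16 hours after the previous one.
Jan 20 2028 11:00 AM + 16 h = Jan 21 2028 3:00 AM.
Jan 21 2028 3:00 AM + 16 h = Jan 21 2028 7:00 PM.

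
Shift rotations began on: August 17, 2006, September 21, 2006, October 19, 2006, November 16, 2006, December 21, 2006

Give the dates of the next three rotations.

These are Thursdays at 28- or 35-day spacing (35, 28, 28, 35).
The pattern: 3rd Thursday of the month.
January 2007 — 3rd Thursday is January 18, 2007.
February 2007 — 3rd Thursday is February 15, 2007.
March 2007 — 3rd Thursday is March 15, 2007.

January 18, 2007; February 15, 2007; March 15, 2007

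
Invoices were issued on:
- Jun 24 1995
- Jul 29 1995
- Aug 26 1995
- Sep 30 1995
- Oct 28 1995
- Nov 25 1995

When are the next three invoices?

These are Saturdays with 35, 28, 35, 28, 28-day gaps.
Each is the final Saturday of its month — Jul 29 1995 is past the 28th, so '4th Saturday' doesn't fit.
December 1995 ends with Saturday Dec 30 1995.
Last Saturday of January 1996: Jan 27 1996.
February 1996 ends with Saturday Feb 24 1996.

Dec 30 1995, Jan 27 1996, Feb 24 1996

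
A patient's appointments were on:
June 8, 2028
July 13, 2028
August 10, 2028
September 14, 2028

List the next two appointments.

October 12, 2028; November 9, 2028

All dates are Thursdays, 35, 28, 35 days apart.
Specifically, the 2nd Thursday of each month.
October 2028 — 2nd Thursday is October 12, 2028.
2nd Thursday of November 2028: November 9, 2028.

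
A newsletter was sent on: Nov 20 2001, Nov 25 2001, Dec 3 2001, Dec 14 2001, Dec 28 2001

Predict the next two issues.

Jan 14 2002, Feb 3 2002

The spacing grows by 3 each time: 5, 8, 11, 14 days.
Next gap: 17 days. Dec 28 2001 + 17 days = Jan 14 2002.
Next gap: 20 days. Jan 14 2002 + 20 days = Feb 3 2002.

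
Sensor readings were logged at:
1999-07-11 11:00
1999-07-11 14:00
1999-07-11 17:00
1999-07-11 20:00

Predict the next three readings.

1999-07-11 23:00, 1999-07-12 02:00, 1999-07-12 05:00

Gaps: 3, 3, 3 hours — each event is 3 hours after the previous one.
1999-07-11 20:00 + 3 h = 1999-07-11 23:00.
1999-07-11 23:00 + 3 h = 1999-07-12 02:00.
1999-07-12 02:00 + 3 h = 1999-07-12 05:00.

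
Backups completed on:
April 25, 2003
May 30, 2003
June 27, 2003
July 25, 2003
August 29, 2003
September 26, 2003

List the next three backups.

October 31, 2003; November 28, 2003; December 26, 2003

All Fridays; the gaps (35, 28, 28, 35, 28) vary with month length.
This is the last Friday of each month.
October 2003 ends with Friday October 31, 2003.
Last Friday of November 2003: November 28, 2003.
December 2003 ends with Friday December 26, 2003.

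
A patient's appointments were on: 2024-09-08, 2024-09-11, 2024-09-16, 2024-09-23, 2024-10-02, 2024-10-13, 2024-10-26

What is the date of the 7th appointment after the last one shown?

2025-03-22

Intervals are 3, 5, 7, 9, 11, 13 days — an arithmetic progression with common difference 2.
Next gap: 15 days. 2024-10-26 + 15 days = 2024-11-10.
Next gap: 17 days. 2024-11-10 + 17 days = 2024-11-27.
Next gap: 19 days. 2024-11-27 + 19 days = 2024-12-16.
Next gap: 21 days. 2024-12-16 + 21 days = 2025-01-06.
Next gap: 23 days. 2025-01-06 + 23 days = 2025-01-29.
Next gap: 25 days. 2025-01-29 + 25 days = 2025-02-23.
Next gap: 27 days. 2025-02-23 + 27 days = 2025-03-22.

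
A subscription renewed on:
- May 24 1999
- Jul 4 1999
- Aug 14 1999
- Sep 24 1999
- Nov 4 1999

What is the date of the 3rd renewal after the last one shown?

Mar 6 2000

The spacing is 41, 41, 41, 41 days — always 41 days.
Nov 4 1999 + 41 days = Dec 15 1999.
Dec 15 1999 + 41 days = Jan 25 2000.
Jan 25 2000 + 41 days = Mar 6 2000.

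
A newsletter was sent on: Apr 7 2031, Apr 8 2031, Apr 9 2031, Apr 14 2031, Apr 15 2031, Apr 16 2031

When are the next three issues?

Gaps: 1, 1, 5, 1, 1 days — not constant, but cyclic with period 3.
The events fall on every Monday, Tuesday and Wednesday.
The following Monday is Apr 21 2031.
Next Tuesday: Apr 22 2031.
Next Wednesday: Apr 23 2031.

Apr 21 2031, Apr 22 2031, Apr 23 2031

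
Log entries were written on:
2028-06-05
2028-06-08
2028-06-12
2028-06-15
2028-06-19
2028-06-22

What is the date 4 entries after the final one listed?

2028-07-06

Every event lands on a Monday or Thursday (gaps cycle 3, 4, 3, 4, 3).
So the schedule is: every Monday and Thursday.
The following Monday is 2028-06-26.
Next Thursday: 2028-06-29.
Next Monday: 2028-07-03.
Next Thursday: 2028-07-06.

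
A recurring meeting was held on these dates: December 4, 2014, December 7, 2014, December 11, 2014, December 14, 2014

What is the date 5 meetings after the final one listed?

January 1, 2015

The gap pattern 3, 4, 3 repeats every 2 events.
These are the Thursdays and Sundays of each week.
Next Thursday: December 18, 2014.
The following Sunday is December 21, 2014.
The following Thursday is December 25, 2014.
Next Sunday: December 28, 2014.
Next Thursday: January 1, 2015.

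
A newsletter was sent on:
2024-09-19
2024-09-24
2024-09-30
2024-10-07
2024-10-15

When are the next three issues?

2024-10-24, 2024-11-03, 2024-11-14

The spacing grows by 1 each time: 5, 6, 7, 8 days.
Next gap: 9 days. 2024-10-15 + 9 days = 2024-10-24.
Next gap: 10 days. 2024-10-24 + 10 days = 2024-11-03.
Next gap: 11 days. 2024-11-03 + 11 days = 2024-11-14.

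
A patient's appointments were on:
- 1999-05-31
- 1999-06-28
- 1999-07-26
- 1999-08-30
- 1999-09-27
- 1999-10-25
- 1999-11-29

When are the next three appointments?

Every date is a Monday; gaps 28, 28, 35, 28, 28, 35 days.
Each is the last Monday of its month (at least one falls on the 29th or later, ruling out '4th Monday').
December 1999 ends with Monday 1999-12-27.
January 2000 ends with Monday 2000-01-31.
February 2000 ends with Monday 2000-02-28.

1999-12-27, 2000-01-31, 2000-02-28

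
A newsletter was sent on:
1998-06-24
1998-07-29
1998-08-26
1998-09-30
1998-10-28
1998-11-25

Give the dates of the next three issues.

All Wednesdays; the gaps (35, 28, 35, 28, 28) vary with month length.
This is the last Wednesday of each month.
December 1998 ends with Wednesday 1998-12-30.
Last Wednesday of January 1999: 1999-01-27.
February 1999 ends with Wednesday 1999-02-24.

1998-12-30, 1999-01-27, 1999-02-24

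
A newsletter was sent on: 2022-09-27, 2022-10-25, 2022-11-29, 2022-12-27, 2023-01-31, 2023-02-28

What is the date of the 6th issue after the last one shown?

All Tuesdays; the gaps (28, 35, 28, 35, 28) vary with month length.
This is the last Tuesday of each month.
Last Tuesday of March 2023: 2023-03-28.
Last Tuesday of April 2023: 2023-04-25.
May 2023 ends with Tuesday 2023-05-30.
June 2023 ends with Tuesday 2023-06-27.
July 2023 ends with Tuesday 2023-07-25.
Last Tuesday of August 2023: 2023-08-29.

2023-08-29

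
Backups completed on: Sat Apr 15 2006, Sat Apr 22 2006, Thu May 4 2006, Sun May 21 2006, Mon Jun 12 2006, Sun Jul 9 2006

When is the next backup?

Thu Aug 10 2006

The spacing grows by 5 each time: 7, 12, 17, 22, 27 days.
Next gap: 32 days. Sun Jul 9 2006 + 32 days = Thu Aug 10 2006.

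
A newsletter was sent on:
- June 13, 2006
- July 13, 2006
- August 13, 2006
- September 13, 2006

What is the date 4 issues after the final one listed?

January 13, 2007

The day-of-month is always 13 (30, 31, 31 days between events).
So this recurs on the 13th of each month.
Next: October 2006 → October 13, 2006.
Next: November 2006 → November 13, 2006.
December 2006: December 13, 2006.
January 2007: January 13, 2007.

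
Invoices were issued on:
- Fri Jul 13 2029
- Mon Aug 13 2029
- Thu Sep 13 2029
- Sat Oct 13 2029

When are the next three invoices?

Tue Nov 13 2029, Thu Dec 13 2029, Sun Jan 13 2030

The day-of-month is always 13 (31, 31, 30 days between events).
So this recurs on the 13th of each month.
November 2029: Tue Nov 13 2029.
December 2029: Thu Dec 13 2029.
January 2030: Sun Jan 13 2030.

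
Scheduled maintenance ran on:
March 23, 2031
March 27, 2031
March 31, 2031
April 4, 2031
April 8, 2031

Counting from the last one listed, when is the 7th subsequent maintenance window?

The spacing is 4, 4, 4, 4 days — always 4 days.
April 8, 2031 + 4 days = April 12, 2031.
April 12, 2031 + 4 days = April 16, 2031.
April 16, 2031 + 4 days = April 20, 2031.
April 20, 2031 + 4 days = April 24, 2031.
April 24, 2031 + 4 days = April 28, 2031.
April 28, 2031 + 4 days = May 2, 2031.
May 2, 2031 + 4 days = May 6, 2031.

May 6, 2031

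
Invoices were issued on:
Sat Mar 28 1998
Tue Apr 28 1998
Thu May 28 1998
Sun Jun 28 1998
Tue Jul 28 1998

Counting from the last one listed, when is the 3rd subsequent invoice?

Wed Oct 28 1998

The day-of-month is always 28 (31, 30, 31, 30 days between events).
So this recurs on the 28th of each month.
August 1998: Fri Aug 28 1998.
Next: September 1998 → Mon Sep 28 1998.
Next: October 1998 → Wed Oct 28 1998.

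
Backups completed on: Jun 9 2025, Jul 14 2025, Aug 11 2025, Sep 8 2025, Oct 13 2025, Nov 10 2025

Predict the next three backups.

All dates are Mondays, 35, 28, 28, 35, 28 days apart.
Specifically, the 2nd Monday of each month.
2nd Monday of December 2025: Dec 8 2025.
2nd Monday of January 2026: Jan 12 2026.
2nd Monday of February 2026: Feb 9 2026.

Dec 8 2025, Jan 12 2026, Feb 9 2026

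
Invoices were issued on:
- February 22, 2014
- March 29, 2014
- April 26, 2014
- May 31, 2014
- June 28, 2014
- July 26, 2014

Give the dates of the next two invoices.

August 30, 2014; September 27, 2014

Every date is a Saturday; gaps 35, 28, 35, 28, 28 days.
Each is the last Saturday of its month (at least one falls on the 29th or later, ruling out '4th Saturday').
August 2014 ends with Saturday August 30, 2014.
Last Saturday of September 2014: September 27, 2014.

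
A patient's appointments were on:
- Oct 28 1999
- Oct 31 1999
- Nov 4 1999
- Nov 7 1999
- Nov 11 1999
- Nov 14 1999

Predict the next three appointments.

Nov 18 1999, Nov 21 1999, Nov 25 1999

Gaps: 3, 4, 3, 4, 3 days — not constant, but cyclic with period 2.
The events fall on every Thursday and Sunday.
Next Thursday: Nov 18 1999.
The following Sunday is Nov 21 1999.
Next Thursday: Nov 25 1999.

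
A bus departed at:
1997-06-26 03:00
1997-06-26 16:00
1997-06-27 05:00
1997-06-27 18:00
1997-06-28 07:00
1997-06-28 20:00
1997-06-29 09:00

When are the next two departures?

The interval is a steady 13 hours (13, 13, 13, 13, 13, 13).
1997-06-29 09:00 + 13 h = 1997-06-29 22:00.
1997-06-29 22:00 + 13 h = 1997-06-30 11:00.

1997-06-29 22:00, 1997-06-30 11:00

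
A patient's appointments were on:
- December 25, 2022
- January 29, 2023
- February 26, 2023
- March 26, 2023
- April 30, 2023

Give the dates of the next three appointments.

Every date is a Sunday; gaps 35, 28, 28, 35 days.
Each is the last Sunday of its month (at least one falls on the 29th or later, ruling out '4th Sunday').
Last Sunday of May 2023: May 28, 2023.
June 2023 ends with Sunday June 25, 2023.
Last Sunday of July 2023: July 30, 2023.

May 28, 2023; June 25, 2023; July 30, 2023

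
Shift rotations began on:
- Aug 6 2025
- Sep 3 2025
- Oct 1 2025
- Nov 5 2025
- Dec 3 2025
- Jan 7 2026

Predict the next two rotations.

Feb 4 2026, Mar 4 2026

All dates are Wednesdays, 28, 28, 35, 28, 35 days apart.
Specifically, the 1st Wednesday of each month.
1st Wednesday of February 2026: Feb 4 2026.
March 2026 — 1st Wednesday is Mar 4 2026.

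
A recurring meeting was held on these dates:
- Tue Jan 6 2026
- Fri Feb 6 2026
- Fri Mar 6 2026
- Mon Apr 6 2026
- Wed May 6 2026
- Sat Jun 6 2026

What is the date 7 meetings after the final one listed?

Wed Jan 6 2027

Gaps: 31, 28, 31, 30, 31 days — not constant. Every event is on the 6th of the month.
Pattern: the 6th of each month.
Next: July 2026 → Mon Jul 6 2026.
August 2026: Thu Aug 6 2026.
September 2026: Sun Sep 6 2026.
Next: October 2026 → Tue Oct 6 2026.
Next: November 2026 → Fri Nov 6 2026.
Next: December 2026 → Sun Dec 6 2026.
Next: January 2027 → Wed Jan 6 2027.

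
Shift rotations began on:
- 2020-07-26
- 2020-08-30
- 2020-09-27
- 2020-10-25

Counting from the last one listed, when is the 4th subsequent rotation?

Every date is a Sunday; gaps 35, 28, 28 days.
Each is the last Sunday of its month (at least one falls on the 29th or later, ruling out '4th Sunday').
Last Sunday of November 2020: 2020-11-29.
December 2020 ends with Sunday 2020-12-27.
Last Sunday of January 2021: 2021-01-31.
February 2021 ends with Sunday 2021-02-28.

2021-02-28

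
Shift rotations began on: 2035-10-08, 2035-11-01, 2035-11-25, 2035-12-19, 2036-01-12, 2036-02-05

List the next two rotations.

2036-02-29, 2036-03-24

Gaps between consecutive events: 24, 24, 24, 24, 24 days — a constant 24-day interval.
2036-02-05 + 24 days = 2036-02-29.
2036-02-29 + 24 days = 2036-03-24.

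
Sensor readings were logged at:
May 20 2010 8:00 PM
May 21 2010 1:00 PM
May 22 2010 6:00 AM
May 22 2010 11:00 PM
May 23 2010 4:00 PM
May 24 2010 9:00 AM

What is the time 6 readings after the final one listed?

Gaps: 17, 17, 17, 17, 17 hours — each event is 17 hours after the previous one.
May 24 2010 9:00 AM + 17 h = May 25 2010 2:00 AM.
May 25 2010 2:00 AM + 17 h = May 25 2010 7:00 PM.
May 25 2010 7:00 PM + 17 h = May 26 2010 12:00 PM.
May 26 2010 12:00 PM + 17 h = May 27 2010 5:00 AM.
May 27 2010 5:00 AM + 17 h = May 27 2010 10:00 PM.
May 27 2010 10:00 PM + 17 h = May 28 2010 3:00 PM.

May 28 2010 3:00 PM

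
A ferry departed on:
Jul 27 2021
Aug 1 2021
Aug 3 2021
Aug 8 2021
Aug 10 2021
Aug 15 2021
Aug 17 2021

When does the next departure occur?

Every event lands on a Tuesday or Sunday (gaps cycle 5, 2, 5, 2, 5, 2).
So the schedule is: every Tuesday and Sunday.
The following Sunday is Aug 22 2021.

Aug 22 2021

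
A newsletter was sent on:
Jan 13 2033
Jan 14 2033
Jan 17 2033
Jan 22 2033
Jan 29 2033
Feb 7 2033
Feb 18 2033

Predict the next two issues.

The spacing grows by 2 each time: 1, 3, 5, 7, 9, 11 days.
Next gap: 13 days. Feb 18 2033 + 13 days = Mar 3 2033.
Next gap: 15 days. Mar 3 2033 + 15 days = Mar 18 2033.

Mar 3 2033, Mar 18 2033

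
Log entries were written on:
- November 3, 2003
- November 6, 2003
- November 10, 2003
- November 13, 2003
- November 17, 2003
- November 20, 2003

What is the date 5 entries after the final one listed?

Every event lands on a Monday or Thursday (gaps cycle 3, 4, 3, 4, 3).
So the schedule is: every Monday and Thursday.
Next Monday: November 24, 2003.
Next Thursday: November 27, 2003.
Next Monday: December 1, 2003.
Next Thursday: December 4, 2003.
Next Monday: December 8, 2003.

December 8, 2003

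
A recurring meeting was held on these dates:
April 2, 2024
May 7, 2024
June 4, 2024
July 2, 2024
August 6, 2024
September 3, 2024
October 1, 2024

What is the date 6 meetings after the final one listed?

Gaps: 35, 28, 28, 35, 28, 28 days — a mix of 28 and 35. Every date is a Tuesday.
Each is the 1st Tuesday of its month.
1st Tuesday of November 2024: November 5, 2024.
December 2024 — 1st Tuesday is December 3, 2024.
1st Tuesday of January 2025: January 7, 2025.
February 2025 — 1st Tuesday is February 4, 2025.
1st Tuesday of March 2025: March 4, 2025.
1st Tuesday of April 2025: April 1, 2025.

April 1, 2025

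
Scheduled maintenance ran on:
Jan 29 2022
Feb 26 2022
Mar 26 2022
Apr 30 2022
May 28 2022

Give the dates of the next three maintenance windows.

Jun 25 2022, Jul 30 2022, Aug 27 2022

All Saturdays; the gaps (28, 28, 35, 28) vary with month length.
This is the last Saturday of each month.
June 2022 ends with Saturday Jun 25 2022.
July 2022 ends with Saturday Jul 30 2022.
Last Saturday of August 2022: Aug 27 2022.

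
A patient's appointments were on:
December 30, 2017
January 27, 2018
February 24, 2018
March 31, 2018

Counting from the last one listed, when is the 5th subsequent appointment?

August 25, 2018

These are Saturdays with 28, 28, 35-day gaps.
Each is the final Saturday of its month — December 30, 2017 is past the 28th, so '4th Saturday' doesn't fit.
April 2018 ends with Saturday April 28, 2018.
Last Saturday of May 2018: May 26, 2018.
June 2018 ends with Saturday June 30, 2018.
July 2018 ends with Saturday July 28, 2018.
August 2018 ends with Saturday August 25, 2018.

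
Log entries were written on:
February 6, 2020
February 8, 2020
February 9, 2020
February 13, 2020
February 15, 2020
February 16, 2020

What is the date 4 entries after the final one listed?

Gaps: 2, 1, 4, 2, 1 days — not constant, but cyclic with period 3.
The events fall on every Thursday, Saturday and Sunday.
The following Thursday is February 20, 2020.
The following Saturday is February 22, 2020.
Next Sunday: February 23, 2020.
Next Thursday: February 27, 2020.

February 27, 2020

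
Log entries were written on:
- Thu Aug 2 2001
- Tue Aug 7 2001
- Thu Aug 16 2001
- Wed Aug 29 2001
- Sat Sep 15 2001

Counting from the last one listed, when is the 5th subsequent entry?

Thu Feb 7 2002

Gaps: 5, 9, 13, 17 days — each gap is 4 larger than the previous one.
Next gap: 21 days. Sat Sep 15 2001 + 21 days = Sat Oct 6 2001.
Next gap: 25 days. Sat Oct 6 2001 + 25 days = Wed Oct 31 2001.
Next gap: 29 days. Wed Oct 31 2001 + 29 days = Thu Nov 29 2001.
Next gap: 33 days. Thu Nov 29 2001 + 33 days = Tue Jan 1 2002.
Next gap: 37 days. Tue Jan 1 2002 + 37 days = Thu Feb 7 2002.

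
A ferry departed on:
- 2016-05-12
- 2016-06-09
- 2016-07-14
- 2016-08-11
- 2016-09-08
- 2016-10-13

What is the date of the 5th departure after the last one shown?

These are Thursdays at 28- or 35-day spacing (28, 35, 28, 28, 35).
The pattern: 2nd Thursday of the month.
2nd Thursday of November 2016: 2016-11-10.
December 2016 — 2nd Thursday is 2016-12-08.
January 2017 — 2nd Thursday is 2017-01-12.
2nd Thursday of February 2017: 2017-02-09.
March 2017 — 2nd Thursday is 2017-03-09.

2017-03-09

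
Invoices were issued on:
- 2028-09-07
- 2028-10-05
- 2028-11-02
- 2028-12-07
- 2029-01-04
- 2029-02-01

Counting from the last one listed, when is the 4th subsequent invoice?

All dates are Thursdays, 28, 28, 35, 28, 28 days apart.
Specifically, the 1st Thursday of each month.
1st Thursday of March 2029: 2029-03-01.
1st Thursday of April 2029: 2029-04-05.
May 2029 — 1st Thursday is 2029-05-03.
June 2029 — 1st Thursday is 2029-06-07.

2029-06-07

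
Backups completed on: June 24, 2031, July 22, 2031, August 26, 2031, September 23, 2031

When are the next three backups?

October 28, 2031; November 25, 2031; December 23, 2031

Gaps: 28, 35, 28 days — a mix of 28 and 35. Every date is a Tuesday.
Each is the 4th Tuesday of its month.
October 2031 — 4th Tuesday is October 28, 2031.
November 2031 — 4th Tuesday is November 25, 2031.
4th Tuesday of December 2031: December 23, 2031.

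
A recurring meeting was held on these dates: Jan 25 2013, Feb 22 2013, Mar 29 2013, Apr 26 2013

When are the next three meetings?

These are Fridays with 28, 35, 28-day gaps.
Each is the final Friday of its month — Mar 29 2013 is past the 28th, so '4th Friday' doesn't fit.
May 2013 ends with Friday May 31 2013.
Last Friday of June 2013: Jun 28 2013.
July 2013 ends with Friday Jul 26 2013.

May 31 2013, Jun 28 2013, Jul 26 2013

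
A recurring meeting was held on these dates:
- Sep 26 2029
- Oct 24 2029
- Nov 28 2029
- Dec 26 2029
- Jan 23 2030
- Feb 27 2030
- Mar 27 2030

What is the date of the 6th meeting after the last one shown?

Sep 25 2030

These are Wednesdays at 28- or 35-day spacing (28, 35, 28, 28, 35, 28).
The pattern: 4th Wednesday of the month.
4th Wednesday of April 2030: Apr 24 2030.
4th Wednesday of May 2030: May 22 2030.
June 2030 — 4th Wednesday is Jun 26 2030.
July 2030 — 4th Wednesday is Jul 24 2030.
August 2030 — 4th Wednesday is Aug 28 2030.
4th Wednesday of September 2030: Sep 25 2030.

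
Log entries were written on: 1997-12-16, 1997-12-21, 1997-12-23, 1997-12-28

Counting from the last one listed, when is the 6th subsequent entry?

The gap pattern 5, 2, 5 repeats every 2 events.
These are the Tuesdays and Sundays of each week.
The following Tuesday is 1997-12-30.
The following Sunday is 1998-01-04.
The following Tuesday is 1998-01-06.
Next Sunday: 1998-01-11.
The following Tuesday is 1998-01-13.
The following Sunday is 1998-01-18.

1998-01-18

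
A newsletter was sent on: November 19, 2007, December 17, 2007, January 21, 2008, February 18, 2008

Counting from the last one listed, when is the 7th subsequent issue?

Gaps: 28, 35, 28 days — a mix of 28 and 35. Every date is a Monday.
Each is the 3rd Monday of its month.
March 2008 — 3rd Monday is March 17, 2008.
April 2008 — 3rd Monday is April 21, 2008.
May 2008 — 3rd Monday is May 19, 2008.
June 2008 — 3rd Monday is June 16, 2008.
July 2008 — 3rd Monday is July 21, 2008.
August 2008 — 3rd Monday is August 18, 2008.
3rd Monday of September 2008: September 15, 2008.

September 15, 2008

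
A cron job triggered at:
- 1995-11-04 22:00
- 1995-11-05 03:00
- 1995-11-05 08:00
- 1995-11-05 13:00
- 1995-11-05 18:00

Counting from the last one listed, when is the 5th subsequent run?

1995-11-06 19:00

Spacing: 5, 5, 5, 5 h — constant 5 h.
1995-11-05 18:00 + 5 h = 1995-11-05 23:00.
1995-11-05 23:00 + 5 h = 1995-11-06 04:00.
1995-11-06 04:00 + 5 h = 1995-11-06 09:00.
1995-11-06 09:00 + 5 h = 1995-11-06 14:00.
1995-11-06 14:00 + 5 h = 1995-11-06 19:00.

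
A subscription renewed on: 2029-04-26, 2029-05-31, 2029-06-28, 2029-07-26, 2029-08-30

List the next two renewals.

2029-09-27, 2029-10-25

These are Thursdays with 35, 28, 28, 35-day gaps.
Each is the final Thursday of its month — 2029-05-31 is past the 28th, so '4th Thursday' doesn't fit.
Last Thursday of September 2029: 2029-09-27.
Last Thursday of October 2029: 2029-10-25.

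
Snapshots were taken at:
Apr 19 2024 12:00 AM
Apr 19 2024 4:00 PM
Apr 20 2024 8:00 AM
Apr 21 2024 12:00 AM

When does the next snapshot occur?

Spacing: 16, 16, 16 h — constant 16 h.
Apr 21 2024 12:00 AM + 16 h = Apr 21 2024 4:00 PM.

Apr 21 2024 4:00 PM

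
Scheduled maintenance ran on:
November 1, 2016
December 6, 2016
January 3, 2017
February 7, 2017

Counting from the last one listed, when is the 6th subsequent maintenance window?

These are Tuesdays at 28- or 35-day spacing (35, 28, 35).
The pattern: 1st Tuesday of the month.
1st Tuesday of March 2017: March 7, 2017.
1st Tuesday of April 2017: April 4, 2017.
May 2017 — 1st Tuesday is May 2, 2017.
1st Tuesday of June 2017: June 6, 2017.
1st Tuesday of July 2017: July 4, 2017.
August 2017 — 1st Tuesday is August 1, 2017.

August 1, 2017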